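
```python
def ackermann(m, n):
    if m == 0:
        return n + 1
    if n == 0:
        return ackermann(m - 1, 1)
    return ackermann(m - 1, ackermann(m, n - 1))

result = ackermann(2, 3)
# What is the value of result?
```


ackermann(2, 3)
= ackermann(1, ackermann(2, 2))
First compute ackermann(2, 2) = 7
= ackermann(1, 7)
= 9


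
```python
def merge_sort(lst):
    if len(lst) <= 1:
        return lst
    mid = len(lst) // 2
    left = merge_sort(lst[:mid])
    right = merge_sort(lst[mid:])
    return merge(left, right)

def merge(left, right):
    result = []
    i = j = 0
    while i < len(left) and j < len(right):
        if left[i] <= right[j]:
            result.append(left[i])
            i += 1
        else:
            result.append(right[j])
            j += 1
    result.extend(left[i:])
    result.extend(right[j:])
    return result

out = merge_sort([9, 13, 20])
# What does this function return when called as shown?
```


merge_sort([9, 13, 20])
Split into [9] and [13, 20]
Left sorted: [9]
Right sorted: [13, 20]
Merge [9] and [13, 20]
= [9, 13, 20]


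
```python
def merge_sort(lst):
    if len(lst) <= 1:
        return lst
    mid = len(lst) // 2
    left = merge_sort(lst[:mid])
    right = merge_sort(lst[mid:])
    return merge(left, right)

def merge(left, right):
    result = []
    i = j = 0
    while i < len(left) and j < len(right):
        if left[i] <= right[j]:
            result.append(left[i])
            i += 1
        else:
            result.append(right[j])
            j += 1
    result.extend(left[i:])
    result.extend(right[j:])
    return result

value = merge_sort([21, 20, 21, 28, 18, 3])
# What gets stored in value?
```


merge_sort([21, 20, 21, 28, 18, 3])
Split into [21, 20, 21] and [28, 18, 3]
Left sorted: [20, 21, 21]
Right sorted: [3, 18, 28]
Merge [20, 21, 21] and [3, 18, 28]
= [3, 18, 20, 21, 21, 28]


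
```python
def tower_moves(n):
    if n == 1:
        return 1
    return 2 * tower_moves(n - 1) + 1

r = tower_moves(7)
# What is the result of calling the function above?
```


tower_moves(7)
= 2 * tower_moves(6) + 1
= 2 * (2 * tower_moves(5) + 1) + 1
= 2 * (2 * (2 * tower_moves(4) + 1) + 1) + 1
= 2 * (2 * (2 * (2 * tower_moves(3) + 1) + 1) + 1) + 1
= 2 * (2 * (2 * (2 * (2 * tower_moves(2) + 1) + 1) + 1) + 1) + 1
= 2 * (2 * (2 * (2 * (2 * (2 * tower_moves(1) + 1) + 1) + 1) + 1) + 1) + 1
Now compute bottom-up:
tower_moves(1) = 1
tower_moves(2) = 2 * 1 + 1 = 3
tower_moves(3) = 2 * 3 + 1 = 7
tower_moves(4) = 2 * 7 + 1 = 15
tower_moves(5) = 2 * 15 + 1 = 31
tower_moves(6) = 2 * 31 + 1 = 63
tower_moves(7) = 2 * 63 + 1 = 127
= 127


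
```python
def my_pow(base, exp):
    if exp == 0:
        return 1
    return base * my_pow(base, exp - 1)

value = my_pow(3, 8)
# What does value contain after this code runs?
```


my_pow(3, 8)
= 3 * my_pow(3, 7)
= 3 * 3 * my_pow(3, 6)
= 3 * 3 * 3 * my_pow(3, 5)
= 3 * 3 * 3 * 3 * my_pow(3, 4)
= 3 * 3 * 3 * 3 * 3 * my_pow(3, 3)
= 3 * 3 * 3 * 3 * 3 * 3 * my_pow(3, 2)
= 3 * 3 * 3 * 3 * 3 * 3 * 3 * my_pow(3, 1)
= 3 * 3 * 3 * 3 * 3 * 3 * 3 * 3 * my_pow(3, 0)
= 3 * 3 * 3 * 3 * 3 * 3 * 3 * 3 * 1
= 6561


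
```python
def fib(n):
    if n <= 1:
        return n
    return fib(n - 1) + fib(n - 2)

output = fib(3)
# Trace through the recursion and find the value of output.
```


fib(3)
= fib(2) + fib(1)
Computing bottom-up: fib(0)=0, fib(1)=1, fib(2)=1, fib(3)=2
= 2


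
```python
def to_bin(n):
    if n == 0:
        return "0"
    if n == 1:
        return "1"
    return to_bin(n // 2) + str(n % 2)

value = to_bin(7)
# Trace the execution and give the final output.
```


to_bin(7)
= to_bin(3) + "1"
= to_bin(1) + "1" + "1"
= "1" + "1" + "1"
= "111"


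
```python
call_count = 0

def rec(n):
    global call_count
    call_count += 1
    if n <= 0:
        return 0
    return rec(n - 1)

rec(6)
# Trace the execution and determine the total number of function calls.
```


rec(6) calls rec(5) calls ... calls rec(0)
Total calls: 6 + 1 (for base case) = 7


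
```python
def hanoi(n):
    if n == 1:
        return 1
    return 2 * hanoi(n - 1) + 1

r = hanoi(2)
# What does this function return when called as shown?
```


hanoi(2)
= 2 * hanoi(1) + 1
Now compute bottom-up:
hanoi(1) = 1
hanoi(2) = 2 * 1 + 1 = 3
= 3


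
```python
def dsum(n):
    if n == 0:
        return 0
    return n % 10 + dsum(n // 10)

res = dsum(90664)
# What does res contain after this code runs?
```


dsum(90664)
= 4 + dsum(9066)
= 4 + 6 + dsum(906)
= 4 + 6 + 6 + dsum(90)
= 4 + 6 + 6 + 0 + dsum(9)
= 4 + 6 + 6 + 0 + 9 + dsum(0)
= 4 + 6 + 6 + 0 + 9 + 0
= 25


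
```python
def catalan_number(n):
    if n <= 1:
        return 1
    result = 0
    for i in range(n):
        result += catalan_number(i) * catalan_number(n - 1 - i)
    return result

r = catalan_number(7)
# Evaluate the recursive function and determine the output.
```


catalan_number(7)
= sum of catalan_number(i) * catalan_number(7-1-i) for i in 0..6
First compute sub-values bottom-up:
  catalan_number(0) = 1, catalan_number(1) = 1
  catalan_number(2) = 1*1 + 1*1 = 2
  catalan_number(3) = 1*2 + 1*1 + 2*1 = 5
  catalan_number(4) = 1*5 + 1*2 + 2*1 + 5*1 = 14
  catalan_number(5) = 1*14 + 1*5 + 2*2 + 5*1 + 14*1 = 42
  catalan_number(6) = 1*42 + 1*14 + 2*5 + 5*2 + 14*1 + 42*1 = 132
Now catalan_number(7):
  catalan_number(0)*catalan_number(6) = 1*132 = 132
  catalan_number(1)*catalan_number(5) = 1*42 = 42
  catalan_number(2)*catalan_number(4) = 2*14 = 28
  catalan_number(3)*catalan_number(3) = 5*5 = 25
  catalan_number(4)*catalan_number(2) = 14*2 = 28
  catalan_number(5)*catalan_number(1) = 42*1 = 42
  catalan_number(6)*catalan_number(0) = 132*1 = 132
= 132 + 42 + 28 + 25 + 28 + 42 + 132
= 429


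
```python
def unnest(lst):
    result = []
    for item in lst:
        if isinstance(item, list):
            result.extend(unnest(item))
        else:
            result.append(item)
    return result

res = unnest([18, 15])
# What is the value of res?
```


unnest([18, 15])
Processing each element:
  18 is not a list -> append 18
  15 is not a list -> append 15
= [18, 15]


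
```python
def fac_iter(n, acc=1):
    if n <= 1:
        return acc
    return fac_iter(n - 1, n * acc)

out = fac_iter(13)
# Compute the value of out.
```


fac_iter(13, 1)
= fac_iter(12, 13 * 1) = fac_iter(12, 13)
= fac_iter(11, 12 * 13) = fac_iter(11, 156)
= fac_iter(10, 11 * 156) = fac_iter(10, 1716)
= fac_iter(9, 10 * 1716) = fac_iter(9, 17160)
= fac_iter(8, 9 * 17160) = fac_iter(8, 154440)
= fac_iter(7, 8 * 154440) = fac_iter(7, 1235520)
= fac_iter(6, 7 * 1235520) = fac_iter(6, 8648640)
= fac_iter(5, 6 * 8648640) = fac_iter(5, 51891840)
= fac_iter(4, 5 * 51891840) = fac_iter(4, 259459200)
= fac_iter(3, 4 * 259459200) = fac_iter(3, 1037836800)
= fac_iter(2, 3 * 1037836800) = fac_iter(2, 3113510400)
= fac_iter(1, 2 * 3113510400) = fac_iter(1, 6227020800)
n <= 1, return acc = 6227020800


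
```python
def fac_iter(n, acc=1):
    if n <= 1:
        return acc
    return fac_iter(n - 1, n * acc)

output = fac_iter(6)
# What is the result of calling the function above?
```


fac_iter(6, 1)
= fac_iter(5, 6 * 1) = fac_iter(5, 6)
= fac_iter(4, 5 * 6) = fac_iter(4, 30)
= fac_iter(3, 4 * 30) = fac_iter(3, 120)
= fac_iter(2, 3 * 120) = fac_iter(2, 360)
= fac_iter(1, 2 * 360) = fac_iter(1, 720)
n <= 1, return acc = 720


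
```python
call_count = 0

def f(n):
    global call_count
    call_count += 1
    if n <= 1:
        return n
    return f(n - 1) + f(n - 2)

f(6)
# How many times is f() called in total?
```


f(6) calls f(5) and f(4); each non-base call branches into two more.
Let C(k) = total number of calls made by f(k), including the call to f(k) itself.
Base cases: C(0) = 1, C(1) = 1
Recurrence: C(k) = 1 + C(k-1) + C(k-2)
  C(2) = 1 + C(1) + C(0) = 1 + 1 + 1 = 3
  C(3) = 1 + C(2) + C(1) = 1 + 3 + 1 = 5
  C(4) = 1 + C(3) + C(2) = 1 + 5 + 3 = 9
  C(5) = 1 + C(4) + C(3) = 1 + 9 + 5 = 15
  C(6) = 1 + C(5) + C(4) = 1 + 15 + 9 = 25
Total calls = C(6) = 25


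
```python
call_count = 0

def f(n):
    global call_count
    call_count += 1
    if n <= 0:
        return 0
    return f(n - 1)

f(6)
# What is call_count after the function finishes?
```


f(6) calls f(5) calls ... calls f(0)
Total calls: 6 + 1 (for base case) = 7


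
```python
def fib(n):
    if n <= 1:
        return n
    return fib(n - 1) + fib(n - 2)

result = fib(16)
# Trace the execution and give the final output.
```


fib(16)
= fib(15) + fib(14)
= (fib(14) + fib(13)) + fib(14)
Computing bottom-up: fib(0)=0, fib(1)=1, fib(2)=1, fib(3)=2, fib(4)=3, fib(5)=5, fib(6)=8, fib(7)=13, fib(8)=21, fib(9)=34, fib(10)=55, fib(11)=89, fib(12)=144, fib(13)=233, fib(14)=377, fib(15)=610, fib(16)=987
= 987


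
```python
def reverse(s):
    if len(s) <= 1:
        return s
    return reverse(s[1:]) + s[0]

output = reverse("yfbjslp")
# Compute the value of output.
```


reverse("yfbjslp")
= reverse("fbjslp") + "y"
= reverse("bjslp") + "f" + "y"
= reverse("jslp") + "b" + "f" + "y"
= reverse("slp") + "j" + "b" + "f" + "y"
= reverse("lp") + "s" + "j" + "b" + "f" + "y"
= reverse("p") + "l" + "s" + "j" + "b" + "f" + "y"
= "p" + "l" + "s" + "j" + "b" + "f" + "y"
= "plsjbfy"


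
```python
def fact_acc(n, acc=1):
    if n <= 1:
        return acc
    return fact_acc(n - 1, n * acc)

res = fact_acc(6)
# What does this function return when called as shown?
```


fact_acc(6, 1)
= fact_acc(5, 6 * 1) = fact_acc(5, 6)
= fact_acc(4, 5 * 6) = fact_acc(4, 30)
= fact_acc(3, 4 * 30) = fact_acc(3, 120)
= fact_acc(2, 3 * 120) = fact_acc(2, 360)
= fact_acc(1, 2 * 360) = fact_acc(1, 720)
n <= 1, return acc = 720


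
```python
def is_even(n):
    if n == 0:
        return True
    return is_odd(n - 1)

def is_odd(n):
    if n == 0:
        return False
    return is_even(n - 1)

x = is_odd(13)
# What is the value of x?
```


is_odd(13)
= is_even(12)
= is_odd(11)
= is_even(10)
= is_odd(9)
= is_even(8)
= is_odd(7)
= is_even(6)
= is_odd(5)
= is_even(4)
= is_odd(3)
= is_even(2)
= is_odd(1)
= is_even(0)
n == 0: return True
= True


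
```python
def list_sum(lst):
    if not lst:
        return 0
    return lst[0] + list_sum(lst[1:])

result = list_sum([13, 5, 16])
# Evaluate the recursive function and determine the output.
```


list_sum([13, 5, 16])
= 13 + list_sum([5, 16])
= 13 + 5 + list_sum([16])
= 13 + 5 + 16 + list_sum([])
= 13 + 5 + 16 + 0
= 34


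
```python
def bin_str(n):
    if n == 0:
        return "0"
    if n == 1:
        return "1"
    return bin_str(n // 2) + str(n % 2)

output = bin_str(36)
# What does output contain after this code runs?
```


bin_str(36)
= bin_str(18) + "0"
= bin_str(9) + "0" + "0"
= bin_str(4) + "1" + "0" + "0"
= bin_str(2) + "0" + "1" + "0" + "0"
= bin_str(1) + "0" + "0" + "1" + "0" + "0"
= "1" + "0" + "0" + "1" + "0" + "0"
= "100100"


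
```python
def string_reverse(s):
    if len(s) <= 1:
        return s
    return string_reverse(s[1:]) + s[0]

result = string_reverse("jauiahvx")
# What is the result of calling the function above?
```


string_reverse("jauiahvx")
= string_reverse("auiahvx") + "j"
= string_reverse("uiahvx") + "a" + "j"
= string_reverse("iahvx") + "u" + "a" + "j"
= string_reverse("ahvx") + "i" + "u" + "a" + "j"
= string_reverse("hvx") + "a" + "i" + "u" + "a" + "j"
= string_reverse("vx") + "h" + "a" + "i" + "u" + "a" + "j"
= string_reverse("x") + "v" + "h" + "a" + "i" + "u" + "a" + "j"
= "x" + "v" + "h" + "a" + "i" + "u" + "a" + "j"
= "xvhaiuaj"


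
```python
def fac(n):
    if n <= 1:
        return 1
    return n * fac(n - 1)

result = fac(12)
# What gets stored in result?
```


fac(12)
= 12 * fac(11)
= 12 * 11 * fac(10)
= 12 * 11 * 10 * fac(9)
= 12 * 11 * 10 * 9 * fac(8)
= 12 * 11 * 10 * 9 * 8 * fac(7)
= 12 * 11 * 10 * 9 * 8 * 7 * fac(6)
= 12 * 11 * 10 * 9 * 8 * 7 * 6 * fac(5)
= 12 * 11 * 10 * 9 * 8 * 7 * 6 * 5 * fac(4)
= 12 * 11 * 10 * 9 * 8 * 7 * 6 * 5 * 4 * fac(3)
= 12 * 11 * 10 * 9 * 8 * 7 * 6 * 5 * 4 * 3 * fac(2)
= 12 * 11 * 10 * 9 * 8 * 7 * 6 * 5 * 4 * 3 * 2 * fac(1)
= 12 * 11 * 10 * 9 * 8 * 7 * 6 * 5 * 4 * 3 * 2 * 1
= 479001600


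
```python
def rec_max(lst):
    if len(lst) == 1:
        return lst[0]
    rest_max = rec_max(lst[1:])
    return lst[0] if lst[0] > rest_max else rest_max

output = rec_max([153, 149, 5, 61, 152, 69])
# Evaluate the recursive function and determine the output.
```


rec_max([153, 149, 5, 61, 152, 69])
= compare 153 with rec_max([149, 5, 61, 152, 69])
= compare 149 with rec_max([5, 61, 152, 69])
= compare 5 with rec_max([61, 152, 69])
= compare 61 with rec_max([152, 69])
= compare 152 with rec_max([69])
Base: rec_max([69]) = 69
compare 152 with 69: max = 152
compare 61 with 152: max = 152
compare 5 with 152: max = 152
compare 149 with 152: max = 152
compare 153 with 152: max = 153
= 153


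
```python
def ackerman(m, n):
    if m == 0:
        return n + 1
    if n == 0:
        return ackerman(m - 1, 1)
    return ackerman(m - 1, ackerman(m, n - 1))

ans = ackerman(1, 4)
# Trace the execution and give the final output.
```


ackerman(1, 4)
= ackerman(0, ackerman(1, 3))
First compute ackerman(1, 3) = 5
= ackerman(0, 5)
= 6


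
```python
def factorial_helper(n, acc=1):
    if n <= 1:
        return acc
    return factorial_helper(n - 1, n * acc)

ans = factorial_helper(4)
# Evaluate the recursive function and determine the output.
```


factorial_helper(4, 1)
= factorial_helper(3, 4 * 1) = factorial_helper(3, 4)
= factorial_helper(2, 3 * 4) = factorial_helper(2, 12)
= factorial_helper(1, 2 * 12) = factorial_helper(1, 24)
n <= 1, return acc = 24


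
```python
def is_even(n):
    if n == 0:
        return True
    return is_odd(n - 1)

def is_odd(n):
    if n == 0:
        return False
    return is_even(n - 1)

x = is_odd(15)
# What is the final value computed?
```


is_odd(15)
= is_even(14)
= is_odd(13)
= is_even(12)
= is_odd(11)
= is_even(10)
= is_odd(9)
= is_even(8)
= is_odd(7)
= is_even(6)
= is_odd(5)
= is_even(4)
= is_odd(3)
= is_even(2)
= is_odd(1)
= is_even(0)
n == 0: return True
= True


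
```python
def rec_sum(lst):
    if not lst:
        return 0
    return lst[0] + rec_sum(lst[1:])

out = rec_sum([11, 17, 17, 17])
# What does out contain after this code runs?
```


rec_sum([11, 17, 17, 17])
= 11 + rec_sum([17, 17, 17])
= 11 + 17 + rec_sum([17, 17])
= 11 + 17 + 17 + rec_sum([17])
= 11 + 17 + 17 + 17 + rec_sum([])
= 11 + 17 + 17 + 17 + 0
= 62


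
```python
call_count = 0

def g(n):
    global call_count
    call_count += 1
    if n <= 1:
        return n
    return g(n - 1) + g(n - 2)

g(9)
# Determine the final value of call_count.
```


g(9) calls g(8) and g(7); each non-base call branches into two more.
Let C(k) = total number of calls made by g(k), including the call to g(k) itself.
Base cases: C(0) = 1, C(1) = 1
Recurrence: C(k) = 1 + C(k-1) + C(k-2)
  C(2) = 1 + C(1) + C(0) = 1 + 1 + 1 = 3
  C(3) = 1 + C(2) + C(1) = 1 + 3 + 1 = 5
  C(4) = 1 + C(3) + C(2) = 1 + 5 + 3 = 9
  C(5) = 1 + C(4) + C(3) = 1 + 9 + 5 = 15
  C(6) = 1 + C(5) + C(4) = 1 + 15 + 9 = 25
  C(7) = 1 + C(6) + C(5) = 1 + 25 + 15 = 41
  C(8) = 1 + C(7) + C(6) = 1 + 41 + 25 = 67
  C(9) = 1 + C(8) + C(7) = 1 + 67 + 41 = 109
Total calls = C(9) = 109


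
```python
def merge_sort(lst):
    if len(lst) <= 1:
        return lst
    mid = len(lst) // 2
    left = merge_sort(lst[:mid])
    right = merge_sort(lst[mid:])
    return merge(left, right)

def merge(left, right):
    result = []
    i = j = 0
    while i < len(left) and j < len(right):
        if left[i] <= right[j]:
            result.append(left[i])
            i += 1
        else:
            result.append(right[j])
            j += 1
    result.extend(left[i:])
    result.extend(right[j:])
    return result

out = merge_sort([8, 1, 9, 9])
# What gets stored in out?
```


merge_sort([8, 1, 9, 9])
Split into [8, 1] and [9, 9]
Left sorted: [1, 8]
Right sorted: [9, 9]
Merge [1, 8] and [9, 9]
= [1, 8, 9, 9]


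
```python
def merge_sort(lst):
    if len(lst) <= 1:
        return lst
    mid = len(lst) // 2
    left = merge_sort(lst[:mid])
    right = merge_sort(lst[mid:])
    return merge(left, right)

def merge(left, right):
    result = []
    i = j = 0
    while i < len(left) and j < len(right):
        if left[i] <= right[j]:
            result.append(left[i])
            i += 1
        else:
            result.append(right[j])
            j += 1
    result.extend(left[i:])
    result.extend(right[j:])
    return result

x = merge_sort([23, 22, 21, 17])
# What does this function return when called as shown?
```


merge_sort([23, 22, 21, 17])
Split into [23, 22] and [21, 17]
Left sorted: [22, 23]
Right sorted: [17, 21]
Merge [22, 23] and [17, 21]
= [17, 21, 22, 23]


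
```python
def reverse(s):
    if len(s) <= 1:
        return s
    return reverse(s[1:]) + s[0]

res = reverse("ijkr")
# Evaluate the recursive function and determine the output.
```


reverse("ijkr")
= reverse("jkr") + "i"
= reverse("kr") + "j" + "i"
= reverse("r") + "k" + "j" + "i"
= "r" + "k" + "j" + "i"
= "rkji"


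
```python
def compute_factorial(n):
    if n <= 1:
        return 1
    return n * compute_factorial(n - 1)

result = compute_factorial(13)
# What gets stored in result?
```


compute_factorial(13)
= 13 * compute_factorial(12)
= 13 * 12 * compute_factorial(11)
= 13 * 12 * 11 * compute_factorial(10)
= 13 * 12 * 11 * 10 * compute_factorial(9)
= 13 * 12 * 11 * 10 * 9 * compute_factorial(8)
= 13 * 12 * 11 * 10 * 9 * 8 * compute_factorial(7)
= 13 * 12 * 11 * 10 * 9 * 8 * 7 * compute_factorial(6)
= 13 * 12 * 11 * 10 * 9 * 8 * 7 * 6 * compute_factorial(5)
= 13 * 12 * 11 * 10 * 9 * 8 * 7 * 6 * 5 * compute_factorial(4)
= 13 * 12 * 11 * 10 * 9 * 8 * 7 * 6 * 5 * 4 * compute_factorial(3)
= 13 * 12 * 11 * 10 * 9 * 8 * 7 * 6 * 5 * 4 * 3 * compute_factorial(2)
= 13 * 12 * 11 * 10 * 9 * 8 * 7 * 6 * 5 * 4 * 3 * 2 * compute_factorial(1)
= 13 * 12 * 11 * 10 * 9 * 8 * 7 * 6 * 5 * 4 * 3 * 2 * 1
= 6227020800


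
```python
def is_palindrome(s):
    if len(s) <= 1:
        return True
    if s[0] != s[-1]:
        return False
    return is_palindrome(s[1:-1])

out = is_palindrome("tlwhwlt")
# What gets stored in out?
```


is_palindrome("tlwhwlt")
"tlwhwlt": s[0]='t' == s[-1]='t' -> is_palindrome("lwhwl")
"lwhwl": s[0]='l' == s[-1]='l' -> is_palindrome("whw")
"whw": s[0]='w' == s[-1]='w' -> is_palindrome("h")
"h": len <= 1 -> True
= True


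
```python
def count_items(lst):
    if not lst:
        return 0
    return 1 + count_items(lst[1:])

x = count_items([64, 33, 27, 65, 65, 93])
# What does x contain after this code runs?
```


count_items([64, 33, 27, 65, 65, 93])
= 1 + count_items([33, 27, 65, 65, 93])
= 1 + 1 + count_items([27, 65, 65, 93])
= 1 + 1 + 1 + count_items([65, 65, 93])
= 1 + 1 + 1 + 1 + count_items([65, 93])
= 1 + 1 + 1 + 1 + 1 + count_items([93])
= 1 + 1 + 1 + 1 + 1 + 1 + count_items([])
= 1 + 1 + 1 + 1 + 1 + 1 + 0
= 6


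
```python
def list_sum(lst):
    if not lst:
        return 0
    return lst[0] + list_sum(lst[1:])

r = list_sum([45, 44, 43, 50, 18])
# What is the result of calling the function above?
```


list_sum([45, 44, 43, 50, 18])
= 45 + list_sum([44, 43, 50, 18])
= 45 + 44 + list_sum([43, 50, 18])
= 45 + 44 + 43 + list_sum([50, 18])
= 45 + 44 + 43 + 50 + list_sum([18])
= 45 + 44 + 43 + 50 + 18 + list_sum([])
= 45 + 44 + 43 + 50 + 18 + 0
= 200


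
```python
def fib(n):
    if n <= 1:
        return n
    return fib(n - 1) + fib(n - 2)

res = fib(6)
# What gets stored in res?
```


fib(6)
= fib(5) + fib(4)
= (fib(4) + fib(3)) + fib(4)
Computing bottom-up: fib(0)=0, fib(1)=1, fib(2)=1, fib(3)=2, fib(4)=3, fib(5)=5, fib(6)=8
= 8


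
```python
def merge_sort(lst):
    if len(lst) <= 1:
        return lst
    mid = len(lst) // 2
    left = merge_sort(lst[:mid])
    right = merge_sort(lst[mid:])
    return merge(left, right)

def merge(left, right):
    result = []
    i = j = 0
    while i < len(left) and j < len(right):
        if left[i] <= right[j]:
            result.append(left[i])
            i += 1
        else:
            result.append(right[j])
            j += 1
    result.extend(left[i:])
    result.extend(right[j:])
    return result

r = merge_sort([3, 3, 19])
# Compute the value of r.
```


merge_sort([3, 3, 19])
Split into [3] and [3, 19]
Left sorted: [3]
Right sorted: [3, 19]
Merge [3] and [3, 19]
= [3, 3, 19]


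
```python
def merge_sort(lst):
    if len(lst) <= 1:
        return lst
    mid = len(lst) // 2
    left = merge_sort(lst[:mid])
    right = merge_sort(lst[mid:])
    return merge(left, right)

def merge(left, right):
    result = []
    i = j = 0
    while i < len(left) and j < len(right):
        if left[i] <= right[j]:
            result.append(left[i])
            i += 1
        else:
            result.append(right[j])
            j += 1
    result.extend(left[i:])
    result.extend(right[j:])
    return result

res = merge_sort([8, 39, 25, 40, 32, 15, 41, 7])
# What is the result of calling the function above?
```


merge_sort([8, 39, 25, 40, 32, 15, 41, 7])
Split into [8, 39, 25, 40] and [32, 15, 41, 7]
Left sorted: [8, 25, 39, 40]
Right sorted: [7, 15, 32, 41]
Merge [8, 25, 39, 40] and [7, 15, 32, 41]
= [7, 8, 15, 25, 32, 39, 40, 41]


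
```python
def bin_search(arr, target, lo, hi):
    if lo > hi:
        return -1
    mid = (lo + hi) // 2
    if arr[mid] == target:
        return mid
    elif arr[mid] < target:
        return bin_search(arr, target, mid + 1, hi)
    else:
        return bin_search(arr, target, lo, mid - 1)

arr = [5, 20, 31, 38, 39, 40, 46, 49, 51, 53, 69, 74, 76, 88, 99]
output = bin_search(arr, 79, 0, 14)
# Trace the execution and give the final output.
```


bin_search(arr, 79, 0, 14)
lo=0, hi=14, mid=7, arr[mid]=49
49 < 79, search right half
lo=8, hi=14, mid=11, arr[mid]=74
74 < 79, search right half
lo=12, hi=14, mid=13, arr[mid]=88
88 > 79, search left half
lo=12, hi=12, mid=12, arr[mid]=76
76 < 79, search right half
lo > hi, target not found, return -1
= -1


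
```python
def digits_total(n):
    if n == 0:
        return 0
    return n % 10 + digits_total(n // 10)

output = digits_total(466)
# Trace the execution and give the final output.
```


digits_total(466)
= 6 + digits_total(46)
= 6 + 6 + digits_total(4)
= 6 + 6 + 4 + digits_total(0)
= 6 + 6 + 4 + 0
= 16


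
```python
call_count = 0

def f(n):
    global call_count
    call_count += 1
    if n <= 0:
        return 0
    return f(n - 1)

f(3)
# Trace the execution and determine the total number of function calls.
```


f(3) calls f(2) calls ... calls f(0)
Total calls: 3 + 1 (for base case) = 4


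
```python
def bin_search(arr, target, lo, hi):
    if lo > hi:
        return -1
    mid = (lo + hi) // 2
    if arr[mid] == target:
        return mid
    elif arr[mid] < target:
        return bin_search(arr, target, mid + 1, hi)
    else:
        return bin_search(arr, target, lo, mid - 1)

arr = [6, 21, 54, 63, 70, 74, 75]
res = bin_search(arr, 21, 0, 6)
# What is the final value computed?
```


bin_search(arr, 21, 0, 6)
lo=0, hi=6, mid=3, arr[mid]=63
63 > 21, search left half
lo=0, hi=2, mid=1, arr[mid]=21
arr[1] == 21, found at index 1
= 1


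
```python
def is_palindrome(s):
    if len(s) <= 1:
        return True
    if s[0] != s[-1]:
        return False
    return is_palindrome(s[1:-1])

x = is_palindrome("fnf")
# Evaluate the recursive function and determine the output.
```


is_palindrome("fnf")
"fnf": s[0]='f' == s[-1]='f' -> is_palindrome("n")
"n": len <= 1 -> True
= True


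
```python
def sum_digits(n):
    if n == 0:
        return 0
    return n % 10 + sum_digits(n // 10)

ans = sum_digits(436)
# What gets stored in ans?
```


sum_digits(436)
= 6 + sum_digits(43)
= 6 + 3 + sum_digits(4)
= 6 + 3 + 4 + sum_digits(0)
= 6 + 3 + 4 + 0
= 13


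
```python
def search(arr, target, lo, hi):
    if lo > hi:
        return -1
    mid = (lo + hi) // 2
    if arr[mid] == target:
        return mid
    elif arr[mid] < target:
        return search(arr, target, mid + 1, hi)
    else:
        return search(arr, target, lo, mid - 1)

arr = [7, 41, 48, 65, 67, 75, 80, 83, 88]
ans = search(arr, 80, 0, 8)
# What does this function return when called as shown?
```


search(arr, 80, 0, 8)
lo=0, hi=8, mid=4, arr[mid]=67
67 < 80, search right half
lo=5, hi=8, mid=6, arr[mid]=80
arr[6] == 80, found at index 6
= 6


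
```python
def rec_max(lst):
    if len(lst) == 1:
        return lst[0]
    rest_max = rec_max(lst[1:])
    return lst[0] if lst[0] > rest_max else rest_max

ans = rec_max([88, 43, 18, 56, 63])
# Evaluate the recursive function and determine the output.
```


rec_max([88, 43, 18, 56, 63])
= compare 88 with rec_max([43, 18, 56, 63])
= compare 43 with rec_max([18, 56, 63])
= compare 18 with rec_max([56, 63])
= compare 56 with rec_max([63])
Base: rec_max([63]) = 63
compare 56 with 63: max = 63
compare 18 with 63: max = 63
compare 43 with 63: max = 63
compare 88 with 63: max = 88
= 88


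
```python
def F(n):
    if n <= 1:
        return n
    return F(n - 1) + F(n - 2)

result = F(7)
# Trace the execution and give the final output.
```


F(7)
= F(6) + F(5)
= (F(5) + F(4)) + F(5)
Computing bottom-up: F(0)=0, F(1)=1, F(2)=1, F(3)=2, F(4)=3, F(5)=5, F(6)=8, F(7)=13
= 13


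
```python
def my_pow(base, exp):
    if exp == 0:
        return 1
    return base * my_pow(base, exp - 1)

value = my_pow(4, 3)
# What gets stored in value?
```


my_pow(4, 3)
= 4 * my_pow(4, 2)
= 4 * 4 * my_pow(4, 1)
= 4 * 4 * 4 * my_pow(4, 0)
= 4 * 4 * 4 * 1
= 64


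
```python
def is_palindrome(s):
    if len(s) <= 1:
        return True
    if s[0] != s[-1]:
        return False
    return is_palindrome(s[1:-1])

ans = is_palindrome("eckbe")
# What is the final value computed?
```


is_palindrome("eckbe")
"eckbe": s[0]='e' == s[-1]='e' -> is_palindrome("ckb")
"ckb": s[0]='c' != s[-1]='b' -> False
= False


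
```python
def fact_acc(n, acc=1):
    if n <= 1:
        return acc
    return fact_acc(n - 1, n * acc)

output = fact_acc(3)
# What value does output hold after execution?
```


fact_acc(3, 1)
= fact_acc(2, 3 * 1) = fact_acc(2, 3)
= fact_acc(1, 2 * 3) = fact_acc(1, 6)
n <= 1, return acc = 6


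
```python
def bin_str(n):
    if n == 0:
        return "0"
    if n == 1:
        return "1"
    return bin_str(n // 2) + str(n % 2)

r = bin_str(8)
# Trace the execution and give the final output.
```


bin_str(8)
= bin_str(4) + "0"
= bin_str(2) + "0" + "0"
= bin_str(1) + "0" + "0" + "0"
= "1" + "0" + "0" + "0"
= "1000"


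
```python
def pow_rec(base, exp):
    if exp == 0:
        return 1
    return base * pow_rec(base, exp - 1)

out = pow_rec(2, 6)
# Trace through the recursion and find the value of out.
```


pow_rec(2, 6)
= 2 * pow_rec(2, 5)
= 2 * 2 * pow_rec(2, 4)
= 2 * 2 * 2 * pow_rec(2, 3)
= 2 * 2 * 2 * 2 * pow_rec(2, 2)
= 2 * 2 * 2 * 2 * 2 * pow_rec(2, 1)
= 2 * 2 * 2 * 2 * 2 * 2 * pow_rec(2, 0)
= 2 * 2 * 2 * 2 * 2 * 2 * 1
= 64


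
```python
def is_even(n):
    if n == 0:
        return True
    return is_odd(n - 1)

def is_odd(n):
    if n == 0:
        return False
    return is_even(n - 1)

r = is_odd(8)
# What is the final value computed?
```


is_odd(8)
= is_even(7)
= is_odd(6)
= is_even(5)
= is_odd(4)
= is_even(3)
= is_odd(2)
= is_even(1)
= is_odd(0)
n == 0: return False
= False


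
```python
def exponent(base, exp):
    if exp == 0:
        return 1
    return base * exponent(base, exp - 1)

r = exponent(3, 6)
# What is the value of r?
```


exponent(3, 6)
= 3 * exponent(3, 5)
= 3 * 3 * exponent(3, 4)
= 3 * 3 * 3 * exponent(3, 3)
= 3 * 3 * 3 * 3 * exponent(3, 2)
= 3 * 3 * 3 * 3 * 3 * exponent(3, 1)
= 3 * 3 * 3 * 3 * 3 * 3 * exponent(3, 0)
= 3 * 3 * 3 * 3 * 3 * 3 * 1
= 729


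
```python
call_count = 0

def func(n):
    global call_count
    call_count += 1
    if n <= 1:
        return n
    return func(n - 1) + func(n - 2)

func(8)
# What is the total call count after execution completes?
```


func(8) calls func(7) and func(6); each non-base call branches into two more.
Let C(k) = total number of calls made by func(k), including the call to func(k) itself.
Base cases: C(0) = 1, C(1) = 1
Recurrence: C(k) = 1 + C(k-1) + C(k-2)
  C(2) = 1 + C(1) + C(0) = 1 + 1 + 1 = 3
  C(3) = 1 + C(2) + C(1) = 1 + 3 + 1 = 5
  C(4) = 1 + C(3) + C(2) = 1 + 5 + 3 = 9
  C(5) = 1 + C(4) + C(3) = 1 + 9 + 5 = 15
  C(6) = 1 + C(5) + C(4) = 1 + 15 + 9 = 25
  C(7) = 1 + C(6) + C(5) = 1 + 25 + 15 = 41
  C(8) = 1 + C(7) + C(6) = 1 + 41 + 25 = 67
Total calls = C(8) = 67


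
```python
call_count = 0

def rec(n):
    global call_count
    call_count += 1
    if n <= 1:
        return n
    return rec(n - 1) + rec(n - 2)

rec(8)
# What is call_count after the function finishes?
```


rec(8) calls rec(7) and rec(6); each non-base call branches into two more.
Let C(k) = total number of calls made by rec(k), including the call to rec(k) itself.
Base cases: C(0) = 1, C(1) = 1
Recurrence: C(k) = 1 + C(k-1) + C(k-2)
  C(2) = 1 + C(1) + C(0) = 1 + 1 + 1 = 3
  C(3) = 1 + C(2) + C(1) = 1 + 3 + 1 = 5
  C(4) = 1 + C(3) + C(2) = 1 + 5 + 3 = 9
  C(5) = 1 + C(4) + C(3) = 1 + 9 + 5 = 15
  C(6) = 1 + C(5) + C(4) = 1 + 15 + 9 = 25
  C(7) = 1 + C(6) + C(5) = 1 + 25 + 15 = 41
  C(8) = 1 + C(7) + C(6) = 1 + 41 + 25 = 67
Total calls = C(8) = 67


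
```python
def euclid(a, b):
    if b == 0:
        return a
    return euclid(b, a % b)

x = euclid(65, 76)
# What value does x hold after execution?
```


euclid(65, 76)
= euclid(76, 65 % 76) = euclid(76, 65)
= euclid(65, 76 % 65) = euclid(65, 11)
= euclid(11, 65 % 11) = euclid(11, 10)
= euclid(10, 11 % 10) = euclid(10, 1)
= euclid(1, 10 % 1) = euclid(1, 0)
b == 0, return a = 1


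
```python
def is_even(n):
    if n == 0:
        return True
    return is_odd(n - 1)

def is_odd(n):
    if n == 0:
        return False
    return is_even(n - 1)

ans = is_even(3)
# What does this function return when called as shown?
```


is_even(3)
= is_odd(2)
= is_even(1)
= is_odd(0)
n == 0: return False
= False


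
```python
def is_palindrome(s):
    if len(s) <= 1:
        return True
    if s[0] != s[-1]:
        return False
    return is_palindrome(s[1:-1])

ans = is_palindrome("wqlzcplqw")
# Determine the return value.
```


is_palindrome("wqlzcplqw")
"wqlzcplqw": s[0]='w' == s[-1]='w' -> is_palindrome("qlzcplq")
"qlzcplq": s[0]='q' == s[-1]='q' -> is_palindrome("lzcpl")
"lzcpl": s[0]='l' == s[-1]='l' -> is_palindrome("zcp")
"zcp": s[0]='z' != s[-1]='p' -> False
= False


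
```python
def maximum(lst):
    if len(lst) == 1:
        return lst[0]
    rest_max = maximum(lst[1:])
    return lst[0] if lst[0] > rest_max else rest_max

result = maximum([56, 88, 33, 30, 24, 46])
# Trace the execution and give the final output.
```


maximum([56, 88, 33, 30, 24, 46])
= compare 56 with maximum([88, 33, 30, 24, 46])
= compare 88 with maximum([33, 30, 24, 46])
= compare 33 with maximum([30, 24, 46])
= compare 30 with maximum([24, 46])
= compare 24 with maximum([46])
Base: maximum([46]) = 46
compare 24 with 46: max = 46
compare 30 with 46: max = 46
compare 33 with 46: max = 46
compare 88 with 46: max = 88
compare 56 with 88: max = 88
= 88


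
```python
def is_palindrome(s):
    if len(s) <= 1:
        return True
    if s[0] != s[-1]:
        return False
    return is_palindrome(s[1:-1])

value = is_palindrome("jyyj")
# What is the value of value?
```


is_palindrome("jyyj")
"jyyj": s[0]='j' == s[-1]='j' -> is_palindrome("yy")
"yy": s[0]='y' == s[-1]='y' -> is_palindrome("")
"": len <= 1 -> True
= True


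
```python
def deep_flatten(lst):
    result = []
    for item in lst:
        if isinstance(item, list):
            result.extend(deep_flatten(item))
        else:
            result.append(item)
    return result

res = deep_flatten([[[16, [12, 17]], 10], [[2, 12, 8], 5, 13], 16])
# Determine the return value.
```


deep_flatten([[[16, [12, 17]], 10], [[2, 12, 8], 5, 13], 16])
Processing each element:
  [[16, [12, 17]], 10] is a list -> deep_flatten recursively -> [16, 12, 17, 10]
  [[2, 12, 8], 5, 13] is a list -> deep_flatten recursively -> [2, 12, 8, 5, 13]
  16 is not a list -> append 16
= [16, 12, 17, 10, 2, 12, 8, 5, 13, 16]


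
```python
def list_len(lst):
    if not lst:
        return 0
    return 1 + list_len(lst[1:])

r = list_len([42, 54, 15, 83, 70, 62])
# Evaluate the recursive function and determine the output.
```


list_len([42, 54, 15, 83, 70, 62])
= 1 + list_len([54, 15, 83, 70, 62])
= 1 + 1 + list_len([15, 83, 70, 62])
= 1 + 1 + 1 + list_len([83, 70, 62])
= 1 + 1 + 1 + 1 + list_len([70, 62])
= 1 + 1 + 1 + 1 + 1 + list_len([62])
= 1 + 1 + 1 + 1 + 1 + 1 + list_len([])
= 1 + 1 + 1 + 1 + 1 + 1 + 0
= 6


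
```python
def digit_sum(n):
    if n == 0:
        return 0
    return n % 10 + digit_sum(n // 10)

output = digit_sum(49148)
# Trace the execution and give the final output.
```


digit_sum(49148)
= 8 + digit_sum(4914)
= 8 + 4 + digit_sum(491)
= 8 + 4 + 1 + digit_sum(49)
= 8 + 4 + 1 + 9 + digit_sum(4)
= 8 + 4 + 1 + 9 + 4 + digit_sum(0)
= 8 + 4 + 1 + 9 + 4 + 0
= 26


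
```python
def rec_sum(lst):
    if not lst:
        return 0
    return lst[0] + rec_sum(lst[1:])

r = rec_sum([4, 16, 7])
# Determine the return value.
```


rec_sum([4, 16, 7])
= 4 + rec_sum([16, 7])
= 4 + 16 + rec_sum([7])
= 4 + 16 + 7 + rec_sum([])
= 4 + 16 + 7 + 0
= 27


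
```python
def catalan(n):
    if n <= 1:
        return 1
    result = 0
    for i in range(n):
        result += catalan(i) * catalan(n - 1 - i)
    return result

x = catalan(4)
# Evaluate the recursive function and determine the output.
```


catalan(4)
= sum of catalan(i) * catalan(4-1-i) for i in 0..3
First compute sub-values bottom-up:
  catalan(0) = 1, catalan(1) = 1
  catalan(2) = 1*1 + 1*1 = 2
  catalan(3) = 1*2 + 1*1 + 2*1 = 5
Now catalan(4):
  catalan(0)*catalan(3) = 1*5 = 5
  catalan(1)*catalan(2) = 1*2 = 2
  catalan(2)*catalan(1) = 2*1 = 2
  catalan(3)*catalan(0) = 5*1 = 5
= 5 + 2 + 2 + 5
= 14


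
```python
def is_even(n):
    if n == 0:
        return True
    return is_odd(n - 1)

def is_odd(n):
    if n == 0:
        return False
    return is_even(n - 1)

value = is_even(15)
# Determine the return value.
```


is_even(15)
= is_odd(14)
= is_even(13)
= is_odd(12)
= is_even(11)
= is_odd(10)
= is_even(9)
= is_odd(8)
= is_even(7)
= is_odd(6)
= is_even(5)
= is_odd(4)
= is_even(3)
= is_odd(2)
= is_even(1)
= is_odd(0)
n == 0: return False
= False


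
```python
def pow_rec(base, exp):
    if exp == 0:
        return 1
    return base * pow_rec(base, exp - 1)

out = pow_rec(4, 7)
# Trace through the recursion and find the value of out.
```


pow_rec(4, 7)
= 4 * pow_rec(4, 6)
= 4 * 4 * pow_rec(4, 5)
= 4 * 4 * 4 * pow_rec(4, 4)
= 4 * 4 * 4 * 4 * pow_rec(4, 3)
= 4 * 4 * 4 * 4 * 4 * pow_rec(4, 2)
= 4 * 4 * 4 * 4 * 4 * 4 * pow_rec(4, 1)
= 4 * 4 * 4 * 4 * 4 * 4 * 4 * pow_rec(4, 0)
= 4 * 4 * 4 * 4 * 4 * 4 * 4 * 1
= 16384


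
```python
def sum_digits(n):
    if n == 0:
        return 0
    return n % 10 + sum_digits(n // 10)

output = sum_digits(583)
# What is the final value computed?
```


sum_digits(583)
= 3 + sum_digits(58)
= 3 + 8 + sum_digits(5)
= 3 + 8 + 5 + sum_digits(0)
= 3 + 8 + 5 + 0
= 16


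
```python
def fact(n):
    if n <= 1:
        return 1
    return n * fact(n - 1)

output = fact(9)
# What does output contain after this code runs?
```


fact(9)
= 9 * fact(8)
= 9 * 8 * fact(7)
= 9 * 8 * 7 * fact(6)
= 9 * 8 * 7 * 6 * fact(5)
= 9 * 8 * 7 * 6 * 5 * fact(4)
= 9 * 8 * 7 * 6 * 5 * 4 * fact(3)
= 9 * 8 * 7 * 6 * 5 * 4 * 3 * fact(2)
= 9 * 8 * 7 * 6 * 5 * 4 * 3 * 2 * fact(1)
= 9 * 8 * 7 * 6 * 5 * 4 * 3 * 2 * 1
= 362880


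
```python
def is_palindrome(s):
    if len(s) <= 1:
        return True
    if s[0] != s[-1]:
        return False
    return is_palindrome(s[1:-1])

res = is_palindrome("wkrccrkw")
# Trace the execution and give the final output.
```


is_palindrome("wkrccrkw")
"wkrccrkw": s[0]='w' == s[-1]='w' -> is_palindrome("krccrk")
"krccrk": s[0]='k' == s[-1]='k' -> is_palindrome("rccr")
"rccr": s[0]='r' == s[-1]='r' -> is_palindrome("cc")
"cc": s[0]='c' == s[-1]='c' -> is_palindrome("")
"": len <= 1 -> True
= True


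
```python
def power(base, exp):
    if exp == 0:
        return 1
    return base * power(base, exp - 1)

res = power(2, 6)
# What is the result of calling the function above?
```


power(2, 6)
= 2 * power(2, 5)
= 2 * 2 * power(2, 4)
= 2 * 2 * 2 * power(2, 3)
= 2 * 2 * 2 * 2 * power(2, 2)
= 2 * 2 * 2 * 2 * 2 * power(2, 1)
= 2 * 2 * 2 * 2 * 2 * 2 * power(2, 0)
= 2 * 2 * 2 * 2 * 2 * 2 * 1
= 64


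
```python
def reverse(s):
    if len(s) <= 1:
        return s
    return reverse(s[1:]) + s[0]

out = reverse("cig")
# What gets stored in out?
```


reverse("cig")
= reverse("ig") + "c"
= reverse("g") + "i" + "c"
= "g" + "i" + "c"
= "gic"


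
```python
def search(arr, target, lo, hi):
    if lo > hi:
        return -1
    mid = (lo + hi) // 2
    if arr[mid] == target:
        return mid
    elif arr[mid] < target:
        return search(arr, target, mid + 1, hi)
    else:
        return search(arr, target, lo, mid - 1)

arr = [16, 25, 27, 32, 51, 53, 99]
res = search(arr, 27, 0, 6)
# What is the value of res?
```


search(arr, 27, 0, 6)
lo=0, hi=6, mid=3, arr[mid]=32
32 > 27, search left half
lo=0, hi=2, mid=1, arr[mid]=25
25 < 27, search right half
lo=2, hi=2, mid=2, arr[mid]=27
arr[2] == 27, found at index 2
= 2


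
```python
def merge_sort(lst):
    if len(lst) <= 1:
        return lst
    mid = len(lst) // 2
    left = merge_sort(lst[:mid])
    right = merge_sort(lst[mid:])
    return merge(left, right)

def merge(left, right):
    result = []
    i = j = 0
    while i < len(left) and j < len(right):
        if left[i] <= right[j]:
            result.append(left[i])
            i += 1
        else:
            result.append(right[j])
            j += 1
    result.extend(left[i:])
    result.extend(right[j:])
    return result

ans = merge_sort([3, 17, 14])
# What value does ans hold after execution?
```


merge_sort([3, 17, 14])
Split into [3] and [17, 14]
Left sorted: [3]
Right sorted: [14, 17]
Merge [3] and [14, 17]
= [3, 14, 17]


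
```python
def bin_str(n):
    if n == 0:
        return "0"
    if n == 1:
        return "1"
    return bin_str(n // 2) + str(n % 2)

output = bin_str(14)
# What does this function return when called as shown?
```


bin_str(14)
= bin_str(7) + "0"
= bin_str(3) + "1" + "0"
= bin_str(1) + "1" + "1" + "0"
= "1" + "1" + "1" + "0"
= "1110"


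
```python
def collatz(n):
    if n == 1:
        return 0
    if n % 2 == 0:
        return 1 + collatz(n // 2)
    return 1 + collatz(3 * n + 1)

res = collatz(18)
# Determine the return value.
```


collatz(18)
18 is even -> collatz(9)
9 is odd -> 3*9+1 = 28 -> collatz(28)
28 is even -> collatz(14)
14 is even -> collatz(7)
7 is odd -> 3*7+1 = 22 -> collatz(22)
22 is even -> collatz(11)
11 is odd -> 3*11+1 = 34 -> collatz(34)
34 is even -> collatz(17)
17 is odd -> 3*17+1 = 52 -> collatz(52)
52 is even -> collatz(26)
26 is even -> collatz(13)
13 is odd -> 3*13+1 = 40 -> collatz(40)
40 is even -> collatz(20)
20 is even -> collatz(10)
10 is even -> collatz(5)
5 is odd -> 3*5+1 = 16 -> collatz(16)
16 is even -> collatz(8)
8 is even -> collatz(4)
4 is even -> collatz(2)
2 is even -> collatz(1)
Reached 1 after 20 steps
= 20


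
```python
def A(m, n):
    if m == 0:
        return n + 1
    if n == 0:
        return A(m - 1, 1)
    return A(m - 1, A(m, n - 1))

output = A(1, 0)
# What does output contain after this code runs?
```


A(1, 0)
n == 0: return A(0, 1)
= A(0, 1) = 2
= 2


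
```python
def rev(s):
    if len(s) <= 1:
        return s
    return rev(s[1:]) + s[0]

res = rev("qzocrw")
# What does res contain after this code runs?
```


rev("qzocrw")
= rev("zocrw") + "q"
= rev("ocrw") + "z" + "q"
= rev("crw") + "o" + "z" + "q"
= rev("rw") + "c" + "o" + "z" + "q"
= rev("w") + "r" + "c" + "o" + "z" + "q"
= "w" + "r" + "c" + "o" + "z" + "q"
= "wrcozq"


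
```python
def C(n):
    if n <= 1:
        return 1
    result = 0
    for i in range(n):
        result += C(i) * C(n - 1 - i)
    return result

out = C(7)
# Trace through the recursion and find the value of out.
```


C(7)
= sum of C(i) * C(7-1-i) for i in 0..6
First compute sub-values bottom-up:
  C(0) = 1, C(1) = 1
  C(2) = 1*1 + 1*1 = 2
  C(3) = 1*2 + 1*1 + 2*1 = 5
  C(4) = 1*5 + 1*2 + 2*1 + 5*1 = 14
  C(5) = 1*14 + 1*5 + 2*2 + 5*1 + 14*1 = 42
  C(6) = 1*42 + 1*14 + 2*5 + 5*2 + 14*1 + 42*1 = 132
Now C(7):
  C(0)*C(6) = 1*132 = 132
  C(1)*C(5) = 1*42 = 42
  C(2)*C(4) = 2*14 = 28
  C(3)*C(3) = 5*5 = 25
  C(4)*C(2) = 14*2 = 28
  C(5)*C(1) = 42*1 = 42
  C(6)*C(0) = 132*1 = 132
= 132 + 42 + 28 + 25 + 28 + 42 + 132
= 429
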